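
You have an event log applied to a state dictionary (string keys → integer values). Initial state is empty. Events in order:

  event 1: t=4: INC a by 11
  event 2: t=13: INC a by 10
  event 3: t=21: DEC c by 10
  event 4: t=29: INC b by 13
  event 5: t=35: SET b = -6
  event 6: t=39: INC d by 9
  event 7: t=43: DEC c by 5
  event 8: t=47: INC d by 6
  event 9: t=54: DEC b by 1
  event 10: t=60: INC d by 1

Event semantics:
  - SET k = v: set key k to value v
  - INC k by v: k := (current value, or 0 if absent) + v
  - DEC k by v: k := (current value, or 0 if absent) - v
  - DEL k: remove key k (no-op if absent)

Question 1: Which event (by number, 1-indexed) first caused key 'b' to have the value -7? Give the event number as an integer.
Answer: 9

Derivation:
Looking for first event where b becomes -7:
  event 4: b = 13
  event 5: b = -6
  event 6: b = -6
  event 7: b = -6
  event 8: b = -6
  event 9: b -6 -> -7  <-- first match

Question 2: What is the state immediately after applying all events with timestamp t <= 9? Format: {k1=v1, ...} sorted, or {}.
Answer: {a=11}

Derivation:
Apply events with t <= 9 (1 events):
  after event 1 (t=4: INC a by 11): {a=11}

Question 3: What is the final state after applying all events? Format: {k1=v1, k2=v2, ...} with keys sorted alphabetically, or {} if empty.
  after event 1 (t=4: INC a by 11): {a=11}
  after event 2 (t=13: INC a by 10): {a=21}
  after event 3 (t=21: DEC c by 10): {a=21, c=-10}
  after event 4 (t=29: INC b by 13): {a=21, b=13, c=-10}
  after event 5 (t=35: SET b = -6): {a=21, b=-6, c=-10}
  after event 6 (t=39: INC d by 9): {a=21, b=-6, c=-10, d=9}
  after event 7 (t=43: DEC c by 5): {a=21, b=-6, c=-15, d=9}
  after event 8 (t=47: INC d by 6): {a=21, b=-6, c=-15, d=15}
  after event 9 (t=54: DEC b by 1): {a=21, b=-7, c=-15, d=15}
  after event 10 (t=60: INC d by 1): {a=21, b=-7, c=-15, d=16}

Answer: {a=21, b=-7, c=-15, d=16}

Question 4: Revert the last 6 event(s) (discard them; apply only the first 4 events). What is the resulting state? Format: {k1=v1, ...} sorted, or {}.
Answer: {a=21, b=13, c=-10}

Derivation:
Keep first 4 events (discard last 6):
  after event 1 (t=4: INC a by 11): {a=11}
  after event 2 (t=13: INC a by 10): {a=21}
  after event 3 (t=21: DEC c by 10): {a=21, c=-10}
  after event 4 (t=29: INC b by 13): {a=21, b=13, c=-10}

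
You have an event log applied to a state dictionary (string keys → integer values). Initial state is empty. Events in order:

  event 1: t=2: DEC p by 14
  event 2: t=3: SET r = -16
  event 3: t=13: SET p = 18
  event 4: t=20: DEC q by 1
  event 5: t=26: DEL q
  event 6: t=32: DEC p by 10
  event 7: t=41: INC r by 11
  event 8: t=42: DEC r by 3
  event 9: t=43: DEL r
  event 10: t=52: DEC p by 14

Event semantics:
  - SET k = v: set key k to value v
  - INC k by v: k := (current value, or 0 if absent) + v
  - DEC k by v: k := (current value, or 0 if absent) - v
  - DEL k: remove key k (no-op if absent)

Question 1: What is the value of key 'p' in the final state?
Answer: -6

Derivation:
Track key 'p' through all 10 events:
  event 1 (t=2: DEC p by 14): p (absent) -> -14
  event 2 (t=3: SET r = -16): p unchanged
  event 3 (t=13: SET p = 18): p -14 -> 18
  event 4 (t=20: DEC q by 1): p unchanged
  event 5 (t=26: DEL q): p unchanged
  event 6 (t=32: DEC p by 10): p 18 -> 8
  event 7 (t=41: INC r by 11): p unchanged
  event 8 (t=42: DEC r by 3): p unchanged
  event 9 (t=43: DEL r): p unchanged
  event 10 (t=52: DEC p by 14): p 8 -> -6
Final: p = -6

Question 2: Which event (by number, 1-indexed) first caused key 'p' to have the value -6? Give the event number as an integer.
Looking for first event where p becomes -6:
  event 1: p = -14
  event 2: p = -14
  event 3: p = 18
  event 4: p = 18
  event 5: p = 18
  event 6: p = 8
  event 7: p = 8
  event 8: p = 8
  event 9: p = 8
  event 10: p 8 -> -6  <-- first match

Answer: 10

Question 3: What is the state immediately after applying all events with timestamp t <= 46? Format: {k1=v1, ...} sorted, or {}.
Answer: {p=8}

Derivation:
Apply events with t <= 46 (9 events):
  after event 1 (t=2: DEC p by 14): {p=-14}
  after event 2 (t=3: SET r = -16): {p=-14, r=-16}
  after event 3 (t=13: SET p = 18): {p=18, r=-16}
  after event 4 (t=20: DEC q by 1): {p=18, q=-1, r=-16}
  after event 5 (t=26: DEL q): {p=18, r=-16}
  after event 6 (t=32: DEC p by 10): {p=8, r=-16}
  after event 7 (t=41: INC r by 11): {p=8, r=-5}
  after event 8 (t=42: DEC r by 3): {p=8, r=-8}
  after event 9 (t=43: DEL r): {p=8}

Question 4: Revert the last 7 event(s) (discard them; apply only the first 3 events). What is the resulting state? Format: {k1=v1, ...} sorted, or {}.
Answer: {p=18, r=-16}

Derivation:
Keep first 3 events (discard last 7):
  after event 1 (t=2: DEC p by 14): {p=-14}
  after event 2 (t=3: SET r = -16): {p=-14, r=-16}
  after event 3 (t=13: SET p = 18): {p=18, r=-16}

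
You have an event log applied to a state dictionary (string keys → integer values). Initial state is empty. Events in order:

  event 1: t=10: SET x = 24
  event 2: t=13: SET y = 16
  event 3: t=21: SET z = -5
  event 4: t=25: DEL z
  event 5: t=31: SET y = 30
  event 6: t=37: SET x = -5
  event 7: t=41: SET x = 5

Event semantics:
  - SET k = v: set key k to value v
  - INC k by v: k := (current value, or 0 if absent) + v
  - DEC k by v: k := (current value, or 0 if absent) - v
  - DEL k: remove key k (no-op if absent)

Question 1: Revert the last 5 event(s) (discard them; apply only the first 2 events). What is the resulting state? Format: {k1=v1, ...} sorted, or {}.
Answer: {x=24, y=16}

Derivation:
Keep first 2 events (discard last 5):
  after event 1 (t=10: SET x = 24): {x=24}
  after event 2 (t=13: SET y = 16): {x=24, y=16}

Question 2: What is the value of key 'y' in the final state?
Track key 'y' through all 7 events:
  event 1 (t=10: SET x = 24): y unchanged
  event 2 (t=13: SET y = 16): y (absent) -> 16
  event 3 (t=21: SET z = -5): y unchanged
  event 4 (t=25: DEL z): y unchanged
  event 5 (t=31: SET y = 30): y 16 -> 30
  event 6 (t=37: SET x = -5): y unchanged
  event 7 (t=41: SET x = 5): y unchanged
Final: y = 30

Answer: 30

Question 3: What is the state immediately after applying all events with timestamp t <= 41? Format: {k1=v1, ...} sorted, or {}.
Apply events with t <= 41 (7 events):
  after event 1 (t=10: SET x = 24): {x=24}
  after event 2 (t=13: SET y = 16): {x=24, y=16}
  after event 3 (t=21: SET z = -5): {x=24, y=16, z=-5}
  after event 4 (t=25: DEL z): {x=24, y=16}
  after event 5 (t=31: SET y = 30): {x=24, y=30}
  after event 6 (t=37: SET x = -5): {x=-5, y=30}
  after event 7 (t=41: SET x = 5): {x=5, y=30}

Answer: {x=5, y=30}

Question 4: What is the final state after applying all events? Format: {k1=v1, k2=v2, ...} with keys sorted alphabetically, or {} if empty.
  after event 1 (t=10: SET x = 24): {x=24}
  after event 2 (t=13: SET y = 16): {x=24, y=16}
  after event 3 (t=21: SET z = -5): {x=24, y=16, z=-5}
  after event 4 (t=25: DEL z): {x=24, y=16}
  after event 5 (t=31: SET y = 30): {x=24, y=30}
  after event 6 (t=37: SET x = -5): {x=-5, y=30}
  after event 7 (t=41: SET x = 5): {x=5, y=30}

Answer: {x=5, y=30}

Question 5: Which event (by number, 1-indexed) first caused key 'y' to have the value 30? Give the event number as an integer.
Looking for first event where y becomes 30:
  event 2: y = 16
  event 3: y = 16
  event 4: y = 16
  event 5: y 16 -> 30  <-- first match

Answer: 5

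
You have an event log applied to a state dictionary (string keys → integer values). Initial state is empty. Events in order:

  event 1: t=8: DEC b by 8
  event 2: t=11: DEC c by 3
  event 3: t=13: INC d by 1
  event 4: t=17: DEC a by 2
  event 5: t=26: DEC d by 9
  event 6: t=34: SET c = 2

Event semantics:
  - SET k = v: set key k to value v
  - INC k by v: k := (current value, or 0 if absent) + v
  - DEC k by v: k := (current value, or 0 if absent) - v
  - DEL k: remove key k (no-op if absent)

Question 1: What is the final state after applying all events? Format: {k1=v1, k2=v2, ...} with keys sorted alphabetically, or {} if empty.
Answer: {a=-2, b=-8, c=2, d=-8}

Derivation:
  after event 1 (t=8: DEC b by 8): {b=-8}
  after event 2 (t=11: DEC c by 3): {b=-8, c=-3}
  after event 3 (t=13: INC d by 1): {b=-8, c=-3, d=1}
  after event 4 (t=17: DEC a by 2): {a=-2, b=-8, c=-3, d=1}
  after event 5 (t=26: DEC d by 9): {a=-2, b=-8, c=-3, d=-8}
  after event 6 (t=34: SET c = 2): {a=-2, b=-8, c=2, d=-8}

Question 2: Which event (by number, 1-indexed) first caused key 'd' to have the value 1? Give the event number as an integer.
Answer: 3

Derivation:
Looking for first event where d becomes 1:
  event 3: d (absent) -> 1  <-- first match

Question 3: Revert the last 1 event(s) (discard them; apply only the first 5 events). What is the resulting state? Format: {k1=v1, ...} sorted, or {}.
Answer: {a=-2, b=-8, c=-3, d=-8}

Derivation:
Keep first 5 events (discard last 1):
  after event 1 (t=8: DEC b by 8): {b=-8}
  after event 2 (t=11: DEC c by 3): {b=-8, c=-3}
  after event 3 (t=13: INC d by 1): {b=-8, c=-3, d=1}
  after event 4 (t=17: DEC a by 2): {a=-2, b=-8, c=-3, d=1}
  after event 5 (t=26: DEC d by 9): {a=-2, b=-8, c=-3, d=-8}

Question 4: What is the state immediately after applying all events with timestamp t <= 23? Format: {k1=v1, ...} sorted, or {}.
Answer: {a=-2, b=-8, c=-3, d=1}

Derivation:
Apply events with t <= 23 (4 events):
  after event 1 (t=8: DEC b by 8): {b=-8}
  after event 2 (t=11: DEC c by 3): {b=-8, c=-3}
  after event 3 (t=13: INC d by 1): {b=-8, c=-3, d=1}
  after event 4 (t=17: DEC a by 2): {a=-2, b=-8, c=-3, d=1}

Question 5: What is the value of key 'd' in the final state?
Track key 'd' through all 6 events:
  event 1 (t=8: DEC b by 8): d unchanged
  event 2 (t=11: DEC c by 3): d unchanged
  event 3 (t=13: INC d by 1): d (absent) -> 1
  event 4 (t=17: DEC a by 2): d unchanged
  event 5 (t=26: DEC d by 9): d 1 -> -8
  event 6 (t=34: SET c = 2): d unchanged
Final: d = -8

Answer: -8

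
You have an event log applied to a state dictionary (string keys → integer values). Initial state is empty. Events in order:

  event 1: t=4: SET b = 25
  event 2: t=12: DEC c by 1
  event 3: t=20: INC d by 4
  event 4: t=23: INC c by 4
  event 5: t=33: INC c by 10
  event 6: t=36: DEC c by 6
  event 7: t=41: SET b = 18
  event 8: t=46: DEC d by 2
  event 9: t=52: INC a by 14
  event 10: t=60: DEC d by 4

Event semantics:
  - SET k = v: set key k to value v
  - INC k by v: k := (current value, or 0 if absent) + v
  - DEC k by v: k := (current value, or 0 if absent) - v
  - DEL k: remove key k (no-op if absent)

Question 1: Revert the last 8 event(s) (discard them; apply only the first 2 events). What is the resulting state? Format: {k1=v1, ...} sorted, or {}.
Keep first 2 events (discard last 8):
  after event 1 (t=4: SET b = 25): {b=25}
  after event 2 (t=12: DEC c by 1): {b=25, c=-1}

Answer: {b=25, c=-1}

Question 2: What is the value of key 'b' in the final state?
Answer: 18

Derivation:
Track key 'b' through all 10 events:
  event 1 (t=4: SET b = 25): b (absent) -> 25
  event 2 (t=12: DEC c by 1): b unchanged
  event 3 (t=20: INC d by 4): b unchanged
  event 4 (t=23: INC c by 4): b unchanged
  event 5 (t=33: INC c by 10): b unchanged
  event 6 (t=36: DEC c by 6): b unchanged
  event 7 (t=41: SET b = 18): b 25 -> 18
  event 8 (t=46: DEC d by 2): b unchanged
  event 9 (t=52: INC a by 14): b unchanged
  event 10 (t=60: DEC d by 4): b unchanged
Final: b = 18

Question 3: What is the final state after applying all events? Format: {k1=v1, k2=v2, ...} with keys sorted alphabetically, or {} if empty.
Answer: {a=14, b=18, c=7, d=-2}

Derivation:
  after event 1 (t=4: SET b = 25): {b=25}
  after event 2 (t=12: DEC c by 1): {b=25, c=-1}
  after event 3 (t=20: INC d by 4): {b=25, c=-1, d=4}
  after event 4 (t=23: INC c by 4): {b=25, c=3, d=4}
  after event 5 (t=33: INC c by 10): {b=25, c=13, d=4}
  after event 6 (t=36: DEC c by 6): {b=25, c=7, d=4}
  after event 7 (t=41: SET b = 18): {b=18, c=7, d=4}
  after event 8 (t=46: DEC d by 2): {b=18, c=7, d=2}
  after event 9 (t=52: INC a by 14): {a=14, b=18, c=7, d=2}
  after event 10 (t=60: DEC d by 4): {a=14, b=18, c=7, d=-2}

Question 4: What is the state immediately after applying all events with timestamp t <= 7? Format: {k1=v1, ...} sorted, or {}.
Answer: {b=25}

Derivation:
Apply events with t <= 7 (1 events):
  after event 1 (t=4: SET b = 25): {b=25}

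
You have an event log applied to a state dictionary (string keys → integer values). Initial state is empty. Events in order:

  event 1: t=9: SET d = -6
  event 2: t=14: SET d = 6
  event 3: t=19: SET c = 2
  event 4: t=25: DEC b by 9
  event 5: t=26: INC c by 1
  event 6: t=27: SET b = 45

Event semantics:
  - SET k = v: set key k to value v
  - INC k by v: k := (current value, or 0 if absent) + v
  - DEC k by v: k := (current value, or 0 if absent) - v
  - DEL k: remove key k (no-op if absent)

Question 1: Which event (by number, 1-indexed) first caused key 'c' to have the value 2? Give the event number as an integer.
Looking for first event where c becomes 2:
  event 3: c (absent) -> 2  <-- first match

Answer: 3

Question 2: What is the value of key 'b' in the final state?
Answer: 45

Derivation:
Track key 'b' through all 6 events:
  event 1 (t=9: SET d = -6): b unchanged
  event 2 (t=14: SET d = 6): b unchanged
  event 3 (t=19: SET c = 2): b unchanged
  event 4 (t=25: DEC b by 9): b (absent) -> -9
  event 5 (t=26: INC c by 1): b unchanged
  event 6 (t=27: SET b = 45): b -9 -> 45
Final: b = 45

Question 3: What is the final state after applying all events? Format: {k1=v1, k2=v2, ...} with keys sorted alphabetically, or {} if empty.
  after event 1 (t=9: SET d = -6): {d=-6}
  after event 2 (t=14: SET d = 6): {d=6}
  after event 3 (t=19: SET c = 2): {c=2, d=6}
  after event 4 (t=25: DEC b by 9): {b=-9, c=2, d=6}
  after event 5 (t=26: INC c by 1): {b=-9, c=3, d=6}
  after event 6 (t=27: SET b = 45): {b=45, c=3, d=6}

Answer: {b=45, c=3, d=6}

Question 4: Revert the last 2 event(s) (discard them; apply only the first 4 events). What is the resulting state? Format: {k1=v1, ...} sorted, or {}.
Answer: {b=-9, c=2, d=6}

Derivation:
Keep first 4 events (discard last 2):
  after event 1 (t=9: SET d = -6): {d=-6}
  after event 2 (t=14: SET d = 6): {d=6}
  after event 3 (t=19: SET c = 2): {c=2, d=6}
  after event 4 (t=25: DEC b by 9): {b=-9, c=2, d=6}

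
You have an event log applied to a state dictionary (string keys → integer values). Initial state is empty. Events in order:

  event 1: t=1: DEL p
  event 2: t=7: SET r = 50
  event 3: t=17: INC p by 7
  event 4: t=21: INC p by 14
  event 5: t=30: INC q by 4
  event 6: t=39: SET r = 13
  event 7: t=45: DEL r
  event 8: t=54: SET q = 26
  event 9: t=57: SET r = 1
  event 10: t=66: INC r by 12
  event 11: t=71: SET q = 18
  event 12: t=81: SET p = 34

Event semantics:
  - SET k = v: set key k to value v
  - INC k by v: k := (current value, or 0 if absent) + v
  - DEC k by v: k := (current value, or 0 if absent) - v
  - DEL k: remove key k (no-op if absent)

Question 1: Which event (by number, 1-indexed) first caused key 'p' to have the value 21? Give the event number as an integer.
Answer: 4

Derivation:
Looking for first event where p becomes 21:
  event 3: p = 7
  event 4: p 7 -> 21  <-- first match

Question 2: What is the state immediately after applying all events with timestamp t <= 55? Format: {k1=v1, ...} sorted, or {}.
Answer: {p=21, q=26}

Derivation:
Apply events with t <= 55 (8 events):
  after event 1 (t=1: DEL p): {}
  after event 2 (t=7: SET r = 50): {r=50}
  after event 3 (t=17: INC p by 7): {p=7, r=50}
  after event 4 (t=21: INC p by 14): {p=21, r=50}
  after event 5 (t=30: INC q by 4): {p=21, q=4, r=50}
  after event 6 (t=39: SET r = 13): {p=21, q=4, r=13}
  after event 7 (t=45: DEL r): {p=21, q=4}
  after event 8 (t=54: SET q = 26): {p=21, q=26}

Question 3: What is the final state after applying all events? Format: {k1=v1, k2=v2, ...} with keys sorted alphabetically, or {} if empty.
Answer: {p=34, q=18, r=13}

Derivation:
  after event 1 (t=1: DEL p): {}
  after event 2 (t=7: SET r = 50): {r=50}
  after event 3 (t=17: INC p by 7): {p=7, r=50}
  after event 4 (t=21: INC p by 14): {p=21, r=50}
  after event 5 (t=30: INC q by 4): {p=21, q=4, r=50}
  after event 6 (t=39: SET r = 13): {p=21, q=4, r=13}
  after event 7 (t=45: DEL r): {p=21, q=4}
  after event 8 (t=54: SET q = 26): {p=21, q=26}
  after event 9 (t=57: SET r = 1): {p=21, q=26, r=1}
  after event 10 (t=66: INC r by 12): {p=21, q=26, r=13}
  after event 11 (t=71: SET q = 18): {p=21, q=18, r=13}
  after event 12 (t=81: SET p = 34): {p=34, q=18, r=13}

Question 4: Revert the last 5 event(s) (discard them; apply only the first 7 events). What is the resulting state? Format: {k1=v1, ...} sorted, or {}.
Keep first 7 events (discard last 5):
  after event 1 (t=1: DEL p): {}
  after event 2 (t=7: SET r = 50): {r=50}
  after event 3 (t=17: INC p by 7): {p=7, r=50}
  after event 4 (t=21: INC p by 14): {p=21, r=50}
  after event 5 (t=30: INC q by 4): {p=21, q=4, r=50}
  after event 6 (t=39: SET r = 13): {p=21, q=4, r=13}
  after event 7 (t=45: DEL r): {p=21, q=4}

Answer: {p=21, q=4}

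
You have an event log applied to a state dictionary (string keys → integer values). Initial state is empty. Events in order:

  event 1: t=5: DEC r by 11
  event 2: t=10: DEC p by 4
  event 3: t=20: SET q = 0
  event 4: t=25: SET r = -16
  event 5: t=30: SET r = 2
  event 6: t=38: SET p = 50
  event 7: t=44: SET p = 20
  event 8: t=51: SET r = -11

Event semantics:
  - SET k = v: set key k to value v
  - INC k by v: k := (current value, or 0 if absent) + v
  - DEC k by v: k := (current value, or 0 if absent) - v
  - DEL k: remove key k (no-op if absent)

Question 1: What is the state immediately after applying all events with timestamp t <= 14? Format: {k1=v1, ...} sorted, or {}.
Apply events with t <= 14 (2 events):
  after event 1 (t=5: DEC r by 11): {r=-11}
  after event 2 (t=10: DEC p by 4): {p=-4, r=-11}

Answer: {p=-4, r=-11}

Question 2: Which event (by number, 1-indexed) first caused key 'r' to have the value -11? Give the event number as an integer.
Looking for first event where r becomes -11:
  event 1: r (absent) -> -11  <-- first match

Answer: 1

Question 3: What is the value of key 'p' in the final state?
Track key 'p' through all 8 events:
  event 1 (t=5: DEC r by 11): p unchanged
  event 2 (t=10: DEC p by 4): p (absent) -> -4
  event 3 (t=20: SET q = 0): p unchanged
  event 4 (t=25: SET r = -16): p unchanged
  event 5 (t=30: SET r = 2): p unchanged
  event 6 (t=38: SET p = 50): p -4 -> 50
  event 7 (t=44: SET p = 20): p 50 -> 20
  event 8 (t=51: SET r = -11): p unchanged
Final: p = 20

Answer: 20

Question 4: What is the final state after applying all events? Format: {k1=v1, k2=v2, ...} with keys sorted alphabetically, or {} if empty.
  after event 1 (t=5: DEC r by 11): {r=-11}
  after event 2 (t=10: DEC p by 4): {p=-4, r=-11}
  after event 3 (t=20: SET q = 0): {p=-4, q=0, r=-11}
  after event 4 (t=25: SET r = -16): {p=-4, q=0, r=-16}
  after event 5 (t=30: SET r = 2): {p=-4, q=0, r=2}
  after event 6 (t=38: SET p = 50): {p=50, q=0, r=2}
  after event 7 (t=44: SET p = 20): {p=20, q=0, r=2}
  after event 8 (t=51: SET r = -11): {p=20, q=0, r=-11}

Answer: {p=20, q=0, r=-11}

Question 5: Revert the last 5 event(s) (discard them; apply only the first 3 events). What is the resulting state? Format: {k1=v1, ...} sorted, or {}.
Keep first 3 events (discard last 5):
  after event 1 (t=5: DEC r by 11): {r=-11}
  after event 2 (t=10: DEC p by 4): {p=-4, r=-11}
  after event 3 (t=20: SET q = 0): {p=-4, q=0, r=-11}

Answer: {p=-4, q=0, r=-11}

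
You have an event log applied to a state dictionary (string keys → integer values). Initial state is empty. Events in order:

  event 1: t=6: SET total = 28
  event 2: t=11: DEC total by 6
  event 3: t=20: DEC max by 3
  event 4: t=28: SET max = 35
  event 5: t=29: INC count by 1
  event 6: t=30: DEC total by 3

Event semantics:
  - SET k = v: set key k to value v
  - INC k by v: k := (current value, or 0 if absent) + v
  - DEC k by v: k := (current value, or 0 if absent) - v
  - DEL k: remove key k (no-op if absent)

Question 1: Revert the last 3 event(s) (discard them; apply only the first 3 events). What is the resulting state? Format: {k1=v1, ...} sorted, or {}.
Keep first 3 events (discard last 3):
  after event 1 (t=6: SET total = 28): {total=28}
  after event 2 (t=11: DEC total by 6): {total=22}
  after event 3 (t=20: DEC max by 3): {max=-3, total=22}

Answer: {max=-3, total=22}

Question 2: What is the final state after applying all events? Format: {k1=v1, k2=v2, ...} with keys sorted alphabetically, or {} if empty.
  after event 1 (t=6: SET total = 28): {total=28}
  after event 2 (t=11: DEC total by 6): {total=22}
  after event 3 (t=20: DEC max by 3): {max=-3, total=22}
  after event 4 (t=28: SET max = 35): {max=35, total=22}
  after event 5 (t=29: INC count by 1): {count=1, max=35, total=22}
  after event 6 (t=30: DEC total by 3): {count=1, max=35, total=19}

Answer: {count=1, max=35, total=19}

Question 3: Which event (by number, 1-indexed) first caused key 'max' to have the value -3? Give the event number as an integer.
Looking for first event where max becomes -3:
  event 3: max (absent) -> -3  <-- first match

Answer: 3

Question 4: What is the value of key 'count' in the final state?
Answer: 1

Derivation:
Track key 'count' through all 6 events:
  event 1 (t=6: SET total = 28): count unchanged
  event 2 (t=11: DEC total by 6): count unchanged
  event 3 (t=20: DEC max by 3): count unchanged
  event 4 (t=28: SET max = 35): count unchanged
  event 5 (t=29: INC count by 1): count (absent) -> 1
  event 6 (t=30: DEC total by 3): count unchanged
Final: count = 1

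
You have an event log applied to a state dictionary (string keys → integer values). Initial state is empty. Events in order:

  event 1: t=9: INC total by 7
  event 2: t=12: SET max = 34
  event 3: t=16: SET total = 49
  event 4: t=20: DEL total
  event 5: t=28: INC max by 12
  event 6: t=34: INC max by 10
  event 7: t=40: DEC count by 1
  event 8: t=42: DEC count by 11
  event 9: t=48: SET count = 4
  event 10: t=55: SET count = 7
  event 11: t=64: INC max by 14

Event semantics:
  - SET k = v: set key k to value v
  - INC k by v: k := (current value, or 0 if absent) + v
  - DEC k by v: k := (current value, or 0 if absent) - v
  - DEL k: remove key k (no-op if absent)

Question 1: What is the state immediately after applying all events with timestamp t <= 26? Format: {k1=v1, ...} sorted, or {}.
Apply events with t <= 26 (4 events):
  after event 1 (t=9: INC total by 7): {total=7}
  after event 2 (t=12: SET max = 34): {max=34, total=7}
  after event 3 (t=16: SET total = 49): {max=34, total=49}
  after event 4 (t=20: DEL total): {max=34}

Answer: {max=34}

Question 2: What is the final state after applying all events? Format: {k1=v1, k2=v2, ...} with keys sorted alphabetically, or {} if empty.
Answer: {count=7, max=70}

Derivation:
  after event 1 (t=9: INC total by 7): {total=7}
  after event 2 (t=12: SET max = 34): {max=34, total=7}
  after event 3 (t=16: SET total = 49): {max=34, total=49}
  after event 4 (t=20: DEL total): {max=34}
  after event 5 (t=28: INC max by 12): {max=46}
  after event 6 (t=34: INC max by 10): {max=56}
  after event 7 (t=40: DEC count by 1): {count=-1, max=56}
  after event 8 (t=42: DEC count by 11): {count=-12, max=56}
  after event 9 (t=48: SET count = 4): {count=4, max=56}
  after event 10 (t=55: SET count = 7): {count=7, max=56}
  after event 11 (t=64: INC max by 14): {count=7, max=70}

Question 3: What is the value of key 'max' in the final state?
Answer: 70

Derivation:
Track key 'max' through all 11 events:
  event 1 (t=9: INC total by 7): max unchanged
  event 2 (t=12: SET max = 34): max (absent) -> 34
  event 3 (t=16: SET total = 49): max unchanged
  event 4 (t=20: DEL total): max unchanged
  event 5 (t=28: INC max by 12): max 34 -> 46
  event 6 (t=34: INC max by 10): max 46 -> 56
  event 7 (t=40: DEC count by 1): max unchanged
  event 8 (t=42: DEC count by 11): max unchanged
  event 9 (t=48: SET count = 4): max unchanged
  event 10 (t=55: SET count = 7): max unchanged
  event 11 (t=64: INC max by 14): max 56 -> 70
Final: max = 70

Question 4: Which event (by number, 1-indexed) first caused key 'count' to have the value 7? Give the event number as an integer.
Answer: 10

Derivation:
Looking for first event where count becomes 7:
  event 7: count = -1
  event 8: count = -12
  event 9: count = 4
  event 10: count 4 -> 7  <-- first match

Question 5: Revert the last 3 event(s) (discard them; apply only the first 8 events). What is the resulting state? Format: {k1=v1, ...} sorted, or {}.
Keep first 8 events (discard last 3):
  after event 1 (t=9: INC total by 7): {total=7}
  after event 2 (t=12: SET max = 34): {max=34, total=7}
  after event 3 (t=16: SET total = 49): {max=34, total=49}
  after event 4 (t=20: DEL total): {max=34}
  after event 5 (t=28: INC max by 12): {max=46}
  after event 6 (t=34: INC max by 10): {max=56}
  after event 7 (t=40: DEC count by 1): {count=-1, max=56}
  after event 8 (t=42: DEC count by 11): {count=-12, max=56}

Answer: {count=-12, max=56}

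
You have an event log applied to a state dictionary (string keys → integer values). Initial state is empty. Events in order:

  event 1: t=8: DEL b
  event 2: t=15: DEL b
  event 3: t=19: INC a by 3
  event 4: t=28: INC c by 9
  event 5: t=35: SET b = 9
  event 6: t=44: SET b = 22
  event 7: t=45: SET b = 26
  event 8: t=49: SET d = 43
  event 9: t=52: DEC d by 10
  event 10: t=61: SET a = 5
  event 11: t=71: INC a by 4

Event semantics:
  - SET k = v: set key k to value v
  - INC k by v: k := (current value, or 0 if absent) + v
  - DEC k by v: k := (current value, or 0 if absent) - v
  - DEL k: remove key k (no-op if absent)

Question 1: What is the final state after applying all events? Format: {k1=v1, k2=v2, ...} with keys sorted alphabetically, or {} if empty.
  after event 1 (t=8: DEL b): {}
  after event 2 (t=15: DEL b): {}
  after event 3 (t=19: INC a by 3): {a=3}
  after event 4 (t=28: INC c by 9): {a=3, c=9}
  after event 5 (t=35: SET b = 9): {a=3, b=9, c=9}
  after event 6 (t=44: SET b = 22): {a=3, b=22, c=9}
  after event 7 (t=45: SET b = 26): {a=3, b=26, c=9}
  after event 8 (t=49: SET d = 43): {a=3, b=26, c=9, d=43}
  after event 9 (t=52: DEC d by 10): {a=3, b=26, c=9, d=33}
  after event 10 (t=61: SET a = 5): {a=5, b=26, c=9, d=33}
  after event 11 (t=71: INC a by 4): {a=9, b=26, c=9, d=33}

Answer: {a=9, b=26, c=9, d=33}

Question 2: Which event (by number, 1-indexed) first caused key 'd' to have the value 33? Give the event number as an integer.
Looking for first event where d becomes 33:
  event 8: d = 43
  event 9: d 43 -> 33  <-- first match

Answer: 9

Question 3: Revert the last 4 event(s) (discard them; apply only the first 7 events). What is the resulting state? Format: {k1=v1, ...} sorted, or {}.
Answer: {a=3, b=26, c=9}

Derivation:
Keep first 7 events (discard last 4):
  after event 1 (t=8: DEL b): {}
  after event 2 (t=15: DEL b): {}
  after event 3 (t=19: INC a by 3): {a=3}
  after event 4 (t=28: INC c by 9): {a=3, c=9}
  after event 5 (t=35: SET b = 9): {a=3, b=9, c=9}
  after event 6 (t=44: SET b = 22): {a=3, b=22, c=9}
  after event 7 (t=45: SET b = 26): {a=3, b=26, c=9}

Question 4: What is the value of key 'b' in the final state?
Track key 'b' through all 11 events:
  event 1 (t=8: DEL b): b (absent) -> (absent)
  event 2 (t=15: DEL b): b (absent) -> (absent)
  event 3 (t=19: INC a by 3): b unchanged
  event 4 (t=28: INC c by 9): b unchanged
  event 5 (t=35: SET b = 9): b (absent) -> 9
  event 6 (t=44: SET b = 22): b 9 -> 22
  event 7 (t=45: SET b = 26): b 22 -> 26
  event 8 (t=49: SET d = 43): b unchanged
  event 9 (t=52: DEC d by 10): b unchanged
  event 10 (t=61: SET a = 5): b unchanged
  event 11 (t=71: INC a by 4): b unchanged
Final: b = 26

Answer: 26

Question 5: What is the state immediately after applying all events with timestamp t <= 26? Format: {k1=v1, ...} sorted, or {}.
Apply events with t <= 26 (3 events):
  after event 1 (t=8: DEL b): {}
  after event 2 (t=15: DEL b): {}
  after event 3 (t=19: INC a by 3): {a=3}

Answer: {a=3}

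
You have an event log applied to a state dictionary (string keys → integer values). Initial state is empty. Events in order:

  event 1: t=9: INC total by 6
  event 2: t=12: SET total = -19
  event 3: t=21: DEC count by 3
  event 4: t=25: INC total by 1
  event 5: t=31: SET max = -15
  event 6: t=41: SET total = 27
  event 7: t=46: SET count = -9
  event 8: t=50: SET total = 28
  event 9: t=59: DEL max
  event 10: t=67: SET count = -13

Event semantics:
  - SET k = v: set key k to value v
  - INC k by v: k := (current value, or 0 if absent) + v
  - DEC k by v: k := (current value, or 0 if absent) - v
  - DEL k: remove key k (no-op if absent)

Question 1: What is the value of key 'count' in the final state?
Answer: -13

Derivation:
Track key 'count' through all 10 events:
  event 1 (t=9: INC total by 6): count unchanged
  event 2 (t=12: SET total = -19): count unchanged
  event 3 (t=21: DEC count by 3): count (absent) -> -3
  event 4 (t=25: INC total by 1): count unchanged
  event 5 (t=31: SET max = -15): count unchanged
  event 6 (t=41: SET total = 27): count unchanged
  event 7 (t=46: SET count = -9): count -3 -> -9
  event 8 (t=50: SET total = 28): count unchanged
  event 9 (t=59: DEL max): count unchanged
  event 10 (t=67: SET count = -13): count -9 -> -13
Final: count = -13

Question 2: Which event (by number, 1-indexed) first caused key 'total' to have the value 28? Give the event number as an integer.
Looking for first event where total becomes 28:
  event 1: total = 6
  event 2: total = -19
  event 3: total = -19
  event 4: total = -18
  event 5: total = -18
  event 6: total = 27
  event 7: total = 27
  event 8: total 27 -> 28  <-- first match

Answer: 8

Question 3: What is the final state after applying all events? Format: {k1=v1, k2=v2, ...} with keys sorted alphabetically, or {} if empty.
Answer: {count=-13, total=28}

Derivation:
  after event 1 (t=9: INC total by 6): {total=6}
  after event 2 (t=12: SET total = -19): {total=-19}
  after event 3 (t=21: DEC count by 3): {count=-3, total=-19}
  after event 4 (t=25: INC total by 1): {count=-3, total=-18}
  after event 5 (t=31: SET max = -15): {count=-3, max=-15, total=-18}
  after event 6 (t=41: SET total = 27): {count=-3, max=-15, total=27}
  after event 7 (t=46: SET count = -9): {count=-9, max=-15, total=27}
  after event 8 (t=50: SET total = 28): {count=-9, max=-15, total=28}
  after event 9 (t=59: DEL max): {count=-9, total=28}
  after event 10 (t=67: SET count = -13): {count=-13, total=28}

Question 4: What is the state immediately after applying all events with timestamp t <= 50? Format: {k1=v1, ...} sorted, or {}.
Answer: {count=-9, max=-15, total=28}

Derivation:
Apply events with t <= 50 (8 events):
  after event 1 (t=9: INC total by 6): {total=6}
  after event 2 (t=12: SET total = -19): {total=-19}
  after event 3 (t=21: DEC count by 3): {count=-3, total=-19}
  after event 4 (t=25: INC total by 1): {count=-3, total=-18}
  after event 5 (t=31: SET max = -15): {count=-3, max=-15, total=-18}
  after event 6 (t=41: SET total = 27): {count=-3, max=-15, total=27}
  after event 7 (t=46: SET count = -9): {count=-9, max=-15, total=27}
  after event 8 (t=50: SET total = 28): {count=-9, max=-15, total=28}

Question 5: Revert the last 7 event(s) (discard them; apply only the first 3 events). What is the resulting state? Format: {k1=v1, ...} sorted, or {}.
Keep first 3 events (discard last 7):
  after event 1 (t=9: INC total by 6): {total=6}
  after event 2 (t=12: SET total = -19): {total=-19}
  after event 3 (t=21: DEC count by 3): {count=-3, total=-19}

Answer: {count=-3, total=-19}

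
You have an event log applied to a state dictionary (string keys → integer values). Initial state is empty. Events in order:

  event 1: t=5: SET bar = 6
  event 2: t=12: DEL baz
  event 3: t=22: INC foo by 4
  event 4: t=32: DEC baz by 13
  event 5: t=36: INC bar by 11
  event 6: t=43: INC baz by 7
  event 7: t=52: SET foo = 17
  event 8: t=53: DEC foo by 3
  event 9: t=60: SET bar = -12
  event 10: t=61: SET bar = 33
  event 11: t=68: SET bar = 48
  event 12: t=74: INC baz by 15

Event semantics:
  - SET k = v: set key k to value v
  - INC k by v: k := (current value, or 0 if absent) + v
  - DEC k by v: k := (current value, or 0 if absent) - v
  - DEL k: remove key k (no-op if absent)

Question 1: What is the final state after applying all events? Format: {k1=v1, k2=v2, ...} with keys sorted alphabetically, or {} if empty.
  after event 1 (t=5: SET bar = 6): {bar=6}
  after event 2 (t=12: DEL baz): {bar=6}
  after event 3 (t=22: INC foo by 4): {bar=6, foo=4}
  after event 4 (t=32: DEC baz by 13): {bar=6, baz=-13, foo=4}
  after event 5 (t=36: INC bar by 11): {bar=17, baz=-13, foo=4}
  after event 6 (t=43: INC baz by 7): {bar=17, baz=-6, foo=4}
  after event 7 (t=52: SET foo = 17): {bar=17, baz=-6, foo=17}
  after event 8 (t=53: DEC foo by 3): {bar=17, baz=-6, foo=14}
  after event 9 (t=60: SET bar = -12): {bar=-12, baz=-6, foo=14}
  after event 10 (t=61: SET bar = 33): {bar=33, baz=-6, foo=14}
  after event 11 (t=68: SET bar = 48): {bar=48, baz=-6, foo=14}
  after event 12 (t=74: INC baz by 15): {bar=48, baz=9, foo=14}

Answer: {bar=48, baz=9, foo=14}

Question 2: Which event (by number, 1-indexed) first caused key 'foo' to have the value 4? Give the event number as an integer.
Answer: 3

Derivation:
Looking for first event where foo becomes 4:
  event 3: foo (absent) -> 4  <-- first match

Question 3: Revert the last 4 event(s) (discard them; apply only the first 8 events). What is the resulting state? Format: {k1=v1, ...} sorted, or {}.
Answer: {bar=17, baz=-6, foo=14}

Derivation:
Keep first 8 events (discard last 4):
  after event 1 (t=5: SET bar = 6): {bar=6}
  after event 2 (t=12: DEL baz): {bar=6}
  after event 3 (t=22: INC foo by 4): {bar=6, foo=4}
  after event 4 (t=32: DEC baz by 13): {bar=6, baz=-13, foo=4}
  after event 5 (t=36: INC bar by 11): {bar=17, baz=-13, foo=4}
  after event 6 (t=43: INC baz by 7): {bar=17, baz=-6, foo=4}
  after event 7 (t=52: SET foo = 17): {bar=17, baz=-6, foo=17}
  after event 8 (t=53: DEC foo by 3): {bar=17, baz=-6, foo=14}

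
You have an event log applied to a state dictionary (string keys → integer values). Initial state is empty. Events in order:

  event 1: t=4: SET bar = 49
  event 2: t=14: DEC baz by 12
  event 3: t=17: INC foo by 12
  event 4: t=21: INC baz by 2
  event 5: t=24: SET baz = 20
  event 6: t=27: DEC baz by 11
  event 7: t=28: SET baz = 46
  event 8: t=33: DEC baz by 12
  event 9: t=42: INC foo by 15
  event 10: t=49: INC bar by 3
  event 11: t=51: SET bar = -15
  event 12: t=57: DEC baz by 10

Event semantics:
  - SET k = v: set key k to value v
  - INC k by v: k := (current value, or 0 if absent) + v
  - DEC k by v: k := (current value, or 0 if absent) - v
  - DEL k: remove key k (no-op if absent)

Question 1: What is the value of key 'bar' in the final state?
Track key 'bar' through all 12 events:
  event 1 (t=4: SET bar = 49): bar (absent) -> 49
  event 2 (t=14: DEC baz by 12): bar unchanged
  event 3 (t=17: INC foo by 12): bar unchanged
  event 4 (t=21: INC baz by 2): bar unchanged
  event 5 (t=24: SET baz = 20): bar unchanged
  event 6 (t=27: DEC baz by 11): bar unchanged
  event 7 (t=28: SET baz = 46): bar unchanged
  event 8 (t=33: DEC baz by 12): bar unchanged
  event 9 (t=42: INC foo by 15): bar unchanged
  event 10 (t=49: INC bar by 3): bar 49 -> 52
  event 11 (t=51: SET bar = -15): bar 52 -> -15
  event 12 (t=57: DEC baz by 10): bar unchanged
Final: bar = -15

Answer: -15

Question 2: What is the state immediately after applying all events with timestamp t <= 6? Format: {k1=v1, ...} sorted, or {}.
Answer: {bar=49}

Derivation:
Apply events with t <= 6 (1 events):
  after event 1 (t=4: SET bar = 49): {bar=49}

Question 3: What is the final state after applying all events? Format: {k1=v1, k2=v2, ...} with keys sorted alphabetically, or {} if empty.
Answer: {bar=-15, baz=24, foo=27}

Derivation:
  after event 1 (t=4: SET bar = 49): {bar=49}
  after event 2 (t=14: DEC baz by 12): {bar=49, baz=-12}
  after event 3 (t=17: INC foo by 12): {bar=49, baz=-12, foo=12}
  after event 4 (t=21: INC baz by 2): {bar=49, baz=-10, foo=12}
  after event 5 (t=24: SET baz = 20): {bar=49, baz=20, foo=12}
  after event 6 (t=27: DEC baz by 11): {bar=49, baz=9, foo=12}
  after event 7 (t=28: SET baz = 46): {bar=49, baz=46, foo=12}
  after event 8 (t=33: DEC baz by 12): {bar=49, baz=34, foo=12}
  after event 9 (t=42: INC foo by 15): {bar=49, baz=34, foo=27}
  after event 10 (t=49: INC bar by 3): {bar=52, baz=34, foo=27}
  after event 11 (t=51: SET bar = -15): {bar=-15, baz=34, foo=27}
  after event 12 (t=57: DEC baz by 10): {bar=-15, baz=24, foo=27}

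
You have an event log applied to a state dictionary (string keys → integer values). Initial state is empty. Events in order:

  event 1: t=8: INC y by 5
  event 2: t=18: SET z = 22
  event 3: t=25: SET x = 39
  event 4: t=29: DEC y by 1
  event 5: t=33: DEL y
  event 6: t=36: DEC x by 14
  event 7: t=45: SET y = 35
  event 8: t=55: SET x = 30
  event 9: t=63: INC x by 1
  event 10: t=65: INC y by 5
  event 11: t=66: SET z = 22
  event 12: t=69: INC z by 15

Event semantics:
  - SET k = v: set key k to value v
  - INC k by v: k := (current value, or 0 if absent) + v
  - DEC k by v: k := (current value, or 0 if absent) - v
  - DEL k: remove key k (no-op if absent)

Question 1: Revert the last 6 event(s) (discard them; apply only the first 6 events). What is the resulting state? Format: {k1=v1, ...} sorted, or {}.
Keep first 6 events (discard last 6):
  after event 1 (t=8: INC y by 5): {y=5}
  after event 2 (t=18: SET z = 22): {y=5, z=22}
  after event 3 (t=25: SET x = 39): {x=39, y=5, z=22}
  after event 4 (t=29: DEC y by 1): {x=39, y=4, z=22}
  after event 5 (t=33: DEL y): {x=39, z=22}
  after event 6 (t=36: DEC x by 14): {x=25, z=22}

Answer: {x=25, z=22}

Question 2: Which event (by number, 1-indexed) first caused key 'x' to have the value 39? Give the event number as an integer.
Answer: 3

Derivation:
Looking for first event where x becomes 39:
  event 3: x (absent) -> 39  <-- first match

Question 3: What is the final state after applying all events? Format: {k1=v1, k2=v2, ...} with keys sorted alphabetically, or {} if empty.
  after event 1 (t=8: INC y by 5): {y=5}
  after event 2 (t=18: SET z = 22): {y=5, z=22}
  after event 3 (t=25: SET x = 39): {x=39, y=5, z=22}
  after event 4 (t=29: DEC y by 1): {x=39, y=4, z=22}
  after event 5 (t=33: DEL y): {x=39, z=22}
  after event 6 (t=36: DEC x by 14): {x=25, z=22}
  after event 7 (t=45: SET y = 35): {x=25, y=35, z=22}
  after event 8 (t=55: SET x = 30): {x=30, y=35, z=22}
  after event 9 (t=63: INC x by 1): {x=31, y=35, z=22}
  after event 10 (t=65: INC y by 5): {x=31, y=40, z=22}
  after event 11 (t=66: SET z = 22): {x=31, y=40, z=22}
  after event 12 (t=69: INC z by 15): {x=31, y=40, z=37}

Answer: {x=31, y=40, z=37}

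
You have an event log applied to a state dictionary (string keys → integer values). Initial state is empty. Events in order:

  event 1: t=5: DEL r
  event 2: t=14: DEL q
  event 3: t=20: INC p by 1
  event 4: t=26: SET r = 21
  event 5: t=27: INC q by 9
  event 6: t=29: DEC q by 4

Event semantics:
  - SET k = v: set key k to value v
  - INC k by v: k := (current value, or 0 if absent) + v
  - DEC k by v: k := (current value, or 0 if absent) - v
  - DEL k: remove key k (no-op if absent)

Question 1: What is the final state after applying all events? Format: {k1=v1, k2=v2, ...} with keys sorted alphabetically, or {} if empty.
Answer: {p=1, q=5, r=21}

Derivation:
  after event 1 (t=5: DEL r): {}
  after event 2 (t=14: DEL q): {}
  after event 3 (t=20: INC p by 1): {p=1}
  after event 4 (t=26: SET r = 21): {p=1, r=21}
  after event 5 (t=27: INC q by 9): {p=1, q=9, r=21}
  after event 6 (t=29: DEC q by 4): {p=1, q=5, r=21}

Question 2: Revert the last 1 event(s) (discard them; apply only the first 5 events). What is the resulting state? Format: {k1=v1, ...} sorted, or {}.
Keep first 5 events (discard last 1):
  after event 1 (t=5: DEL r): {}
  after event 2 (t=14: DEL q): {}
  after event 3 (t=20: INC p by 1): {p=1}
  after event 4 (t=26: SET r = 21): {p=1, r=21}
  after event 5 (t=27: INC q by 9): {p=1, q=9, r=21}

Answer: {p=1, q=9, r=21}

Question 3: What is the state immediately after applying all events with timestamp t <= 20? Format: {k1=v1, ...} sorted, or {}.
Apply events with t <= 20 (3 events):
  after event 1 (t=5: DEL r): {}
  after event 2 (t=14: DEL q): {}
  after event 3 (t=20: INC p by 1): {p=1}

Answer: {p=1}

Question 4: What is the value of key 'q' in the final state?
Track key 'q' through all 6 events:
  event 1 (t=5: DEL r): q unchanged
  event 2 (t=14: DEL q): q (absent) -> (absent)
  event 3 (t=20: INC p by 1): q unchanged
  event 4 (t=26: SET r = 21): q unchanged
  event 5 (t=27: INC q by 9): q (absent) -> 9
  event 6 (t=29: DEC q by 4): q 9 -> 5
Final: q = 5

Answer: 5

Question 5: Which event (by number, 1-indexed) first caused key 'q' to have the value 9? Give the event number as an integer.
Looking for first event where q becomes 9:
  event 5: q (absent) -> 9  <-- first match

Answer: 5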